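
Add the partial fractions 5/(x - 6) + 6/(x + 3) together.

Common denominator (x - 6)(x + 3). Numerator: 5(x + 3) + 6(x - 6) = (5x + 15) + (6x - 36) = 11x - 21
Result: (11x - 21)/[(x - 6)(x + 3)]


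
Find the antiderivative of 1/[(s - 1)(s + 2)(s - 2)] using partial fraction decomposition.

Cover-up: α = -1/3, β = 1/12, γ = 1/4. Decomposition: (-1/3)/(s - 1) + (1/12)/(s + 2) + (1/4)/(s - 2). Integrate each term: (-1/3) ln|(s - 1)| + (1/12) ln|(s + 2)| + (1/4) ln|(s - 2)| + C


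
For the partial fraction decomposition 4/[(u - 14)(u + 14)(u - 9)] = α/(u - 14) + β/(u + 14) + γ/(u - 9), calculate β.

Cover-up at u = -14: β = 4/[(-14 - 14)(-14 - 9)] = 4/[(-28)(-23)] = 4/644 = 1/161


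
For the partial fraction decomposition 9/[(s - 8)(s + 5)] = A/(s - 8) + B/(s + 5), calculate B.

Cover-up at s = -5: B = 9/(-5 - 8) = -9/13


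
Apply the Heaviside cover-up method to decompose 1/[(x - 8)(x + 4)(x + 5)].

Cover (x - 8), x=8: P = 1/[(8 + 4)(8 + 5)] = 1/156. Cover (x + 4), x=-4: Q = 1/[(-4 - 8)(-4 + 5)] = -1/12. Cover (x + 5), x=-5: R = 1/[(-5 - 8)(-5 + 4)] = 1/13.
Result: (1/156)/(x - 8) - (1/12)/(x + 4) + (1/13)/(x + 5)


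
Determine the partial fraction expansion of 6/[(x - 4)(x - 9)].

6/(x - 4)(x - 9) = P/(x - 4) + Q/(x - 9). P = 6/(4 - 9) = -6/5, Q = 6/(9 - 4) = 6/5
Result: (-6/5)/(x - 4) + (6/5)/(x - 9)


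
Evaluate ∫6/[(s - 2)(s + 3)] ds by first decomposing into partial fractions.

Decompose: 6/[(s - 2)(s + 3)] = (6/5)/(s - 2) - (6/5)/(s + 3). Integrate each term: (6/5) ln|(s - 2)| - (6/5) ln|(s + 3)| + C


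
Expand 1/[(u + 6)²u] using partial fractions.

Cover-up at u=0: C = 1/(0 + 6)² = 1/36. Cover-up at u=-6: B = 1/(-6 - 0) = -1/6. Comparing u² coeff: A = -C = -1/36
Result: (-1/36)/(u + 6) - (1/6)/(u + 6)² + (1/36)/u


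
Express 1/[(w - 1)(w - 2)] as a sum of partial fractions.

1/(w - 1)(w - 2) = A/(w - 1) + B/(w - 2). A = 1/(1 - 2) = -1, B = 1/(2 - 1) = 1
Result: -1/(w - 1) + 1/(w - 2)


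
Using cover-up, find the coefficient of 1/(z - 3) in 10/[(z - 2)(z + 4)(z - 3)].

Cover (z - 3), set z=3: 10/[(3 - 2)(3 + 4)] = 10/7


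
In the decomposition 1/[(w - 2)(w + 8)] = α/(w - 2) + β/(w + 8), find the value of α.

Cover-up at w = 2: α = 1/(2 + 8) = 1/10


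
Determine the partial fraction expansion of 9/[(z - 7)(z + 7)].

9/(z - 7)(z + 7) = P/(z - 7) + Q/(z + 7). P = 9/(7 + 7) = 9/14, Q = 9/(-7 - 7) = -9/14
Result: (9/14)/(z - 7) - (9/14)/(z + 7)


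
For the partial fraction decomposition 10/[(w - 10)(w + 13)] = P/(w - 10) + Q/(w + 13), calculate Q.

Cover-up at w = -13: Q = 10/(-13 - 10) = -10/23


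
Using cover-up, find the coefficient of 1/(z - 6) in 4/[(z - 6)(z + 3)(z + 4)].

Cover (z - 6), set z=6: 4/[(6 + 3)(6 + 4)] = 2/45


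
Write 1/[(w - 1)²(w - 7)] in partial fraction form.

Cover-up at w=7: γ = 1/(7 - 1)² = 1/36. Cover-up at w=1: β = 1/(1 - 7) = -1/6. Comparing w² coeff: α = -γ = -1/36
Result: (-1/36)/(w - 1) - (1/6)/(w - 1)² + (1/36)/(w - 7)


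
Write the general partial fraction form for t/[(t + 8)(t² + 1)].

Linear + irreducible quadratic: A/(t + 8) + (Bt + C)/(t² + 1)


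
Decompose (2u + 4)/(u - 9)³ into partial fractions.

(2u + 4) = α(u - 9)² + β(u - 9) + γ. At u = 9: γ = 2·9 + 4 = 22. Coefficients: α = 0, β = 2
Result: 2/(u - 9)² + 22/(u - 9)³


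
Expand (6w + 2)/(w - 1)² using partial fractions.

(6w + 2) = α(w - 1) + β. At w = 1: β = 6·1 + 2 = 8. Coeff of w: α = 6
Result: 6/(w - 1) + 8/(w - 1)²


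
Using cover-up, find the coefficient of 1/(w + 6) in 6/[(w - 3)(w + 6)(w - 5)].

Cover (w + 6), set w=-6: 6/[(-6 - 3)(-6 - 5)] = 2/33


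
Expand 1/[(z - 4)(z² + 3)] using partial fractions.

Cover-up at z = 4: A = 1/(4² + 3) = 1/19. Then B = -A = -1/19, C = -A·(0 + 4) = -4/19
Result: (1/19)/(z - 4) - ((1/19)z + 4/19)/(z² + 3)


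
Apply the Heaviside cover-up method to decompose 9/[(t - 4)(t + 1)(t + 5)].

Cover (t - 4), t=4: A = 9/[(4 + 1)(4 + 5)] = 1/5. Cover (t + 1), t=-1: B = 9/[(-1 - 4)(-1 + 5)] = -9/20. Cover (t + 5), t=-5: C = 9/[(-5 - 4)(-5 + 1)] = 1/4.
Result: (1/5)/(t - 4) - (9/20)/(t + 1) + (1/4)/(t + 5)


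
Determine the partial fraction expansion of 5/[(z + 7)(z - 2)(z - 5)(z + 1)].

Using Heaviside cover-up: (-5/648)/(z + 7) - (5/81)/(z - 2) + (5/216)/(z - 5) + (5/108)/(z + 1)


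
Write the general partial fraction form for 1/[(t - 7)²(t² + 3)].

Repeated linear + quadratic: α/(t - 7) + β/(t - 7)² + (γt + δ)/(t² + 3)


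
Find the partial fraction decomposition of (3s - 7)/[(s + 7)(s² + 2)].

At s=-7: P = (3·(-7) - 7)/((-7)² + 2) = -28/51. Q = -P = 28/51, R = 3 - (-7)·P = -43/51
Result: (-28/51)/(s + 7) + ((28/51)s - 43/51)/(s² + 2)


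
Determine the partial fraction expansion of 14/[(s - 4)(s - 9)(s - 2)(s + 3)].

Using Heaviside cover-up: (-1/5)/(s - 4) + (1/30)/(s - 9) + (1/5)/(s - 2) - (1/30)/(s + 3)


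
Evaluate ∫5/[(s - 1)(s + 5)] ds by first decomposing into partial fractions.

Decompose: 5/[(s - 1)(s + 5)] = (5/6)/(s - 1) - (5/6)/(s + 5). Integrate each term: (5/6) ln|(s - 1)| - (5/6) ln|(s + 5)| + C


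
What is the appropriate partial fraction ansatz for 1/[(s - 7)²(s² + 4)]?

Repeated linear + quadratic: P/(s - 7) + Q/(s - 7)² + (Rs + S)/(s² + 4)


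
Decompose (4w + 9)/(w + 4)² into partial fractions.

(4w + 9) = α(w + 4) + β. At w = -4: β = 4·(-4) + 9 = -7. Coeff of w: α = 4
Result: 4/(w + 4) - 7/(w + 4)²


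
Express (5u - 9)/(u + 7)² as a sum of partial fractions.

(5u - 9) = A(u + 7) + B. At u = -7: B = 5·(-7) - 9 = -44. Coeff of u: A = 5
Result: 5/(u + 7) - 44/(u + 7)²


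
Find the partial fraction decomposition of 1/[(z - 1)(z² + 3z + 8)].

Cover-up at z = 1: P = 1/(1² + 3·1 + 8) = 1/12. Then Q = -P = -1/12, R = -P·(3 + 1) = -1/3
Result: (1/12)/(z - 1) - ((1/12)z + 1/3)/(z² + 3z + 8)


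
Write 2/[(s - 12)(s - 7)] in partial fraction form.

2/(s - 12)(s - 7) = α/(s - 12) + β/(s - 7). α = 2/(12 - 7) = 2/5, β = 2/(7 - 12) = -2/5
Result: (2/5)/(s - 12) - (2/5)/(s - 7)


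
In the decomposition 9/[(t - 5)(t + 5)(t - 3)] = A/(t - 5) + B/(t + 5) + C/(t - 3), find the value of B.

Cover-up at t = -5: B = 9/[(-5 - 5)(-5 - 3)] = 9/[(-10)(-8)] = 9/80


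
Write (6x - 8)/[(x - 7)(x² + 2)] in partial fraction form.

At x=7: P = (6·7 - 8)/(7² + 2) = 2/3. Q = -P = -2/3, R = 6 - 7·P = 4/3
Result: (2/3)/(x - 7) - ((2/3)x - 4/3)/(x² + 2)


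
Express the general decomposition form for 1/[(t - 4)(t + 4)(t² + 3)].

Two linear + quadratic: P/(t - 4) + Q/(t + 4) + (Rt + S)/(t² + 3)


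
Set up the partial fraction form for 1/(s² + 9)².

Repeated quadratic factor: (As + B)/(s² + 9) + (Cs + D)/(s² + 9)²


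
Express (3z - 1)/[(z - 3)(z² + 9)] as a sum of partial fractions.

At z=3: P = (3·3 - 1)/(3² + 9) = 4/9. Q = -P = -4/9, R = 3 - 3·P = 5/3
Result: (4/9)/(z - 3) - ((4/9)z - 5/3)/(z² + 9)


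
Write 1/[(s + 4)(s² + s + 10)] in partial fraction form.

Cover-up at s = -4: α = 1/((-4)² + 1·(-4) + 10) = 1/22. Then β = -α = -1/22, γ = -α·(1 - 4) = 3/22
Result: (1/22)/(s + 4) - ((1/22)s - 3/22)/(s² + s + 10)


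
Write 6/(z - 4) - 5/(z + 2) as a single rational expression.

Common denominator (z - 4)(z + 2). Numerator: 6(z + 2) - 5(z - 4) = (6z + 12) - (5z - 20) = z + 32
Result: (z + 32)/[(z - 4)(z + 2)]


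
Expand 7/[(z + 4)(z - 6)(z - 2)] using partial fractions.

Using cover-up method: A = 7/60, B = 7/40, C = -7/24
Result: (7/60)/(z + 4) + (7/40)/(z - 6) - (7/24)/(z - 2)


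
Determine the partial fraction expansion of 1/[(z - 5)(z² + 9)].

Cover-up at z = 5: A = 1/(5² + 9) = 1/34. Then B = -A = -1/34, C = -A·(0 + 5) = -5/34
Result: (1/34)/(z - 5) - ((1/34)z + 5/34)/(z² + 9)


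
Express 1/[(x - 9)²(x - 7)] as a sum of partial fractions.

Cover-up at x=7: γ = 1/(7 - 9)² = 1/4. Cover-up at x=9: β = 1/(9 - 7) = 1/2. Comparing x² coeff: α = -γ = -1/4
Result: (-1/4)/(x - 9) + (1/2)/(x - 9)² + (1/4)/(x - 7)


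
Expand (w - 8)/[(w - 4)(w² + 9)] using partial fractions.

At w=4: α = (1·4 - 8)/(4² + 9) = -4/25. β = -α = 4/25, γ = 1 - 4·α = 41/25
Result: (-4/25)/(w - 4) + ((4/25)w + 41/25)/(w² + 9)


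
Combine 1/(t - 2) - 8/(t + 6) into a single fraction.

Common denominator (t - 2)(t + 6). Numerator: 1(t + 6) - 8(t - 2) = (t + 6) - (8t - 16) = -7t + 22
Result: (-7t + 22)/[(t - 2)(t + 6)]


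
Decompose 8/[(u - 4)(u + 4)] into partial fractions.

8/(u - 4)(u + 4) = α/(u - 4) + β/(u + 4). α = 8/(4 + 4) = 1, β = 8/(-4 - 4) = -1
Result: 1/(u - 4) - 1/(u + 4)


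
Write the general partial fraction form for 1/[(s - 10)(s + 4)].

Distinct linear factors: A/(s - 10) + B/(s + 4)


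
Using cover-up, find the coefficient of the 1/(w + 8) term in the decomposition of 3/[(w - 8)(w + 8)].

Cover (w + 8), set w=-8: 3/((w - 8) at w=-8) = 3/(-16) = -3/16


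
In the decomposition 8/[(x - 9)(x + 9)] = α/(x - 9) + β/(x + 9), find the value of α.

Cover-up at x = 9: α = 8/(9 + 9) = 8/18 = 4/9


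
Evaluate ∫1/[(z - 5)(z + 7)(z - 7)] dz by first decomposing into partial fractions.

Cover-up: α = -1/24, β = 1/168, γ = 1/28. Decomposition: (-1/24)/(z - 5) + (1/168)/(z + 7) + (1/28)/(z - 7). Integrate each term: (-1/24) ln|(z - 5)| + (1/168) ln|(z + 7)| + (1/28) ln|(z - 7)| + C


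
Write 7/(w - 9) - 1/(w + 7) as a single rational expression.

Common denominator (w - 9)(w + 7). Numerator: 7(w + 7) - 1(w - 9) = (7w + 49) - (w - 9) = 6w + 58
Result: (6w + 58)/[(w - 9)(w + 7)]


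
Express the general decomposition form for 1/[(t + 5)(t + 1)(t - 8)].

Three distinct linear factors: α/(t + 5) + β/(t + 1) + γ/(t - 8)


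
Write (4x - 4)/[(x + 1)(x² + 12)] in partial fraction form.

At x=-1: A = (4·(-1) - 4)/((-1)² + 12) = -8/13. B = -A = 8/13, C = 4 - (-1)·A = 44/13
Result: (-8/13)/(x + 1) + ((8/13)x + 44/13)/(x² + 12)


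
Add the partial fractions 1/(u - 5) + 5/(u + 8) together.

Common denominator (u - 5)(u + 8). Numerator: 1(u + 8) + 5(u - 5) = (u + 8) + (5u - 25) = 6u - 17
Result: (6u - 17)/[(u - 5)(u + 8)]


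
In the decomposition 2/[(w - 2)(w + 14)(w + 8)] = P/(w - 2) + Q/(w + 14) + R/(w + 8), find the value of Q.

Cover-up at w = -14: Q = 2/[(-14 - 2)(-14 + 8)] = 2/[(-16)(-6)] = 2/96 = 1/48


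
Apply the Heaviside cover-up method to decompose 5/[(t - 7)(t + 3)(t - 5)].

Cover (t - 7), t=7: A = 5/[(7 + 3)(7 - 5)] = 1/4. Cover (t + 3), t=-3: B = 5/[(-3 - 7)(-3 - 5)] = 1/16. Cover (t - 5), t=5: C = 5/[(5 - 7)(5 + 3)] = -5/16.
Result: (1/4)/(t - 7) + (1/16)/(t + 3) - (5/16)/(t - 5)


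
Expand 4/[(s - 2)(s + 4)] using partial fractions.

4/(s - 2)(s + 4) = α/(s - 2) + β/(s + 4). α = 4/(2 + 4) = 2/3, β = 4/(-4 - 2) = -2/3
Result: (2/3)/(s - 2) - (2/3)/(s + 4)


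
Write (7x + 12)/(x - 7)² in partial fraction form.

(7x + 12) = P(x - 7) + Q. At x = 7: Q = 7·7 + 12 = 61. Coeff of x: P = 7
Result: 7/(x - 7) + 61/(x - 7)²


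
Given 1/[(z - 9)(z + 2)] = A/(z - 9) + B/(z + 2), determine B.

Cover-up at z = -2: B = 1/(-2 - 9) = -1/11


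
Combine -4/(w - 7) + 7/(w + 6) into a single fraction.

Common denominator (w - 7)(w + 6). Numerator: -4(w + 6) + 7(w - 7) = (-4w - 24) + (7w - 49) = 3w - 73
Result: (3w - 73)/[(w - 7)(w + 6)]


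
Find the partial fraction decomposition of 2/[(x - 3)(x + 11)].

2/(x - 3)(x + 11) = A/(x - 3) + B/(x + 11). A = 2/(3 + 11) = 1/7, B = 2/(-11 - 3) = -1/7
Result: (1/7)/(x - 3) - (1/7)/(x + 11)


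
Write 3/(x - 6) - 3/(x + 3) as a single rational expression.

Common denominator (x - 6)(x + 3). Numerator: 3(x + 3) - 3(x - 6) = (3x + 9) - (3x - 18) = 27
Result: (27)/[(x - 6)(x + 3)]


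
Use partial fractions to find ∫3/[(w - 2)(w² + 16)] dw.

Cover-up at w=2: A = 3/(2²+16) = 3/20. Coeff matching: B = -3/20, C = -3/10. Decomposition: (3/20)/(w - 2) - ((3/20)w + 3/10)/(w² + 16). Integrate: linear → ln, quadratic → (1/2)ln + arctan: (3/20) ln|(w - 2)| - (3/40) ln(w² + 16) - (3/40) arctan(w/4) + C


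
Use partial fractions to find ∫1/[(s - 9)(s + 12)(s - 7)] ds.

Cover-up: α = 1/42, β = 1/399, γ = -1/38. Decomposition: (1/42)/(s - 9) + (1/399)/(s + 12) - (1/38)/(s - 7). Integrate each term: (1/42) ln|(s - 9)| + (1/399) ln|(s + 12)| - (1/38) ln|(s - 7)| + C


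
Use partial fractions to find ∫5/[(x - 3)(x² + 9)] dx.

Cover-up at x=3: P = 5/(3²+9) = 5/18. Coeff matching: Q = -5/18, R = -5/6. Decomposition: (5/18)/(x - 3) - ((5/18)x + 5/6)/(x² + 9). Integrate: linear → ln, quadratic → (1/2)ln + arctan: (5/18) ln|(x - 3)| - (5/36) ln(x² + 9) - (5/18) arctan(x/3) + C


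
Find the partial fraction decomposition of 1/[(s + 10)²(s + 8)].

Cover-up at s=-8: R = 1/(-8 + 10)² = 1/4. Cover-up at s=-10: Q = 1/(-10 + 8) = -1/2. Comparing s² coeff: P = -R = -1/4
Result: (-1/4)/(s + 10) - (1/2)/(s + 10)² + (1/4)/(s + 8)


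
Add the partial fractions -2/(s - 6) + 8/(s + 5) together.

Common denominator (s - 6)(s + 5). Numerator: -2(s + 5) + 8(s - 6) = (-2s - 10) + (8s - 48) = 6s - 58
Result: (6s - 58)/[(s - 6)(s + 5)]


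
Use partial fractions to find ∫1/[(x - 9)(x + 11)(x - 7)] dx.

Cover-up: A = 1/40, B = 1/360, C = -1/36. Decomposition: (1/40)/(x - 9) + (1/360)/(x + 11) - (1/36)/(x - 7). Integrate each term: (1/40) ln|(x - 9)| + (1/360) ln|(x + 11)| - (1/36) ln|(x - 7)| + C


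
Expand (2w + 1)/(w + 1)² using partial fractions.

(2w + 1) = α(w + 1) + β. At w = -1: β = 2·(-1) + 1 = -1. Coeff of w: α = 2
Result: 2/(w + 1) - 1/(w + 1)²


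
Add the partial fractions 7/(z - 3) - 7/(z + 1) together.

Common denominator (z - 3)(z + 1). Numerator: 7(z + 1) - 7(z - 3) = (7z + 7) - (7z - 21) = 28
Result: (28)/[(z - 3)(z + 1)]


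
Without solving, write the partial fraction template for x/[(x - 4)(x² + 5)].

Linear + irreducible quadratic: A/(x - 4) + (Bx + C)/(x² + 5)


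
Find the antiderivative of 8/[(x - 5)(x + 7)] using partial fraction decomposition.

Decompose: 8/[(x - 5)(x + 7)] = (2/3)/(x - 5) - (2/3)/(x + 7). Integrate each term: (2/3) ln|(x - 5)| - (2/3) ln|(x + 7)| + C


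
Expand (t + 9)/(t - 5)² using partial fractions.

(t + 9) = A(t - 5) + B. At t = 5: B = 1·5 + 9 = 14. Coeff of t: A = 1
Result: 1/(t - 5) + 14/(t - 5)²


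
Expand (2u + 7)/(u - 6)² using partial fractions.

(2u + 7) = α(u - 6) + β. At u = 6: β = 2·6 + 7 = 19. Coeff of u: α = 2
Result: 2/(u - 6) + 19/(u - 6)²


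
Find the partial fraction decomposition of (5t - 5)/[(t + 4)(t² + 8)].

At t=-4: α = (5·(-4) - 5)/((-4)² + 8) = -25/24. β = -α = 25/24, γ = 5 - (-4)·α = 5/6
Result: (-25/24)/(t + 4) + ((25/24)t + 5/6)/(t² + 8)


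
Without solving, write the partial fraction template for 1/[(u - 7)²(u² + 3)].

Repeated linear + quadratic: α/(u - 7) + β/(u - 7)² + (γu + δ)/(u² + 3)


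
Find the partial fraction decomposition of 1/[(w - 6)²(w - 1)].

Cover-up at w=1: C = 1/(1 - 6)² = 1/25. Cover-up at w=6: B = 1/(6 - 1) = 1/5. Comparing w² coeff: A = -C = -1/25
Result: (-1/25)/(w - 6) + (1/5)/(w - 6)² + (1/25)/(w - 1)


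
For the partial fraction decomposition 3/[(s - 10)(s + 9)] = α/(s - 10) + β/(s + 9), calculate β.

Cover-up at s = -9: β = 3/(-9 - 10) = -3/19


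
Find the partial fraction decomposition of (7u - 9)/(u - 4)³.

(7u - 9) = A(u - 4)² + B(u - 4) + C. At u = 4: C = 7·4 - 9 = 19. Coefficients: A = 0, B = 7
Result: 7/(u - 4)² + 19/(u - 4)³


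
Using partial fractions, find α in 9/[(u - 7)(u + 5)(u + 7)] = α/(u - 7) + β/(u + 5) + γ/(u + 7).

Cover-up at u = 7: α = 9/[(7 + 5)(7 + 7)] = 9/[(12)(14)] = 9/168 = 3/56


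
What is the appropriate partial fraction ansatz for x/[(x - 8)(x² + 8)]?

Linear + irreducible quadratic: α/(x - 8) + (βx + γ)/(x² + 8)


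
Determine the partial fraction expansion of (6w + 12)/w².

(6w + 12) = Aw + B. At w = 0: B = 6·0 + 12 = 12. Coeff of w: A = 6
Result: 6/w + 12/w²


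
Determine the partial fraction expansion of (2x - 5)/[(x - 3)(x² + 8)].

At x=3: α = (2·3 - 5)/(3² + 8) = 1/17. β = -α = -1/17, γ = 2 - 3·α = 31/17
Result: (1/17)/(x - 3) - ((1/17)x - 31/17)/(x² + 8)


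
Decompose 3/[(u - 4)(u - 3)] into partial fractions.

3/(u - 4)(u - 3) = A/(u - 4) + B/(u - 3). A = 3/(4 - 3) = 3, B = 3/(3 - 4) = -3
Result: 3/(u - 4) - 3/(u - 3)


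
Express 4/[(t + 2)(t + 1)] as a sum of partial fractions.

4/(t + 2)(t + 1) = P/(t + 2) + Q/(t + 1). P = 4/(-2 + 1) = -4, Q = 4/(-1 + 2) = 4
Result: -4/(t + 2) + 4/(t + 1)


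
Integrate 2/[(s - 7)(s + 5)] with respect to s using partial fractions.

Decompose: 2/[(s - 7)(s + 5)] = (1/6)/(s - 7) - (1/6)/(s + 5). Integrate each term: (1/6) ln|(s - 7)| - (1/6) ln|(s + 5)| + C


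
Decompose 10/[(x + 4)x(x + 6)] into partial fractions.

Using cover-up method: A = -5/4, B = 5/12, C = 5/6
Result: (-5/4)/(x + 4) + (5/12)/x + (5/6)/(x + 6)


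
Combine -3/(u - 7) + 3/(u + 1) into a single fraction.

Common denominator (u - 7)(u + 1). Numerator: -3(u + 1) + 3(u - 7) = (-3u - 3) + (3u - 21) = -24
Result: (-24)/[(u - 7)(u + 1)]


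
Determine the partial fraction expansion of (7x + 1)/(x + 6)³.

(7x + 1) = A(x + 6)² + B(x + 6) + C. At x = -6: C = 7·(-6) + 1 = -41. Coefficients: A = 0, B = 7
Result: 7/(x + 6)² - 41/(x + 6)³


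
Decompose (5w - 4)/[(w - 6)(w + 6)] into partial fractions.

At w=6: A = (5·6 - 4)/(6 + 6) = 13/6. At w=-6: B = (5·(-6) - 4)/(-6 - 6) = 17/6
Result: (13/6)/(w - 6) + (17/6)/(w + 6)


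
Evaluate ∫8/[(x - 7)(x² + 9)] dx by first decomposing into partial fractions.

Cover-up at x=7: α = 8/(7²+9) = 4/29. Coeff matching: β = -4/29, γ = -28/29. Decomposition: (4/29)/(x - 7) - ((4/29)x + 28/29)/(x² + 9). Integrate: linear → ln, quadratic → (1/2)ln + arctan: (4/29) ln|(x - 7)| - (2/29) ln(x² + 9) - (28/87) arctan(x/3) + C


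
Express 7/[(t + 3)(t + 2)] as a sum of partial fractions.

7/(t + 3)(t + 2) = α/(t + 3) + β/(t + 2). α = 7/(-3 + 2) = -7, β = 7/(-2 + 3) = 7
Result: -7/(t + 3) + 7/(t + 2)


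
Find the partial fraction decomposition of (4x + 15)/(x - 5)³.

(4x + 15) = α(x - 5)² + β(x - 5) + γ. At x = 5: γ = 4·5 + 15 = 35. Coefficients: α = 0, β = 4
Result: 4/(x - 5)² + 35/(x - 5)³


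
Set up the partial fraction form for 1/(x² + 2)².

Repeated quadratic factor: (αx + β)/(x² + 2) + (γx + δ)/(x² + 2)²


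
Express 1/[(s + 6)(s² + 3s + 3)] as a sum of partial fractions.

Cover-up at s = -6: P = 1/((-6)² + 3·(-6) + 3) = 1/21. Then Q = -P = -1/21, R = -P·(3 - 6) = 1/7
Result: (1/21)/(s + 6) - ((1/21)s - 1/7)/(s² + 3s + 3)


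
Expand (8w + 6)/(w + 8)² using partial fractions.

(8w + 6) = A(w + 8) + B. At w = -8: B = 8·(-8) + 6 = -58. Coeff of w: A = 8
Result: 8/(w + 8) - 58/(w + 8)²


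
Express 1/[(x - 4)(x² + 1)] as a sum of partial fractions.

Cover-up at x = 4: P = 1/(4² + 1) = 1/17. Then Q = -P = -1/17, R = -P·(0 + 4) = -4/17
Result: (1/17)/(x - 4) - ((1/17)x + 4/17)/(x² + 1)


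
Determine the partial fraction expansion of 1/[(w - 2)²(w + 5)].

Cover-up at w=-5: R = 1/(-5 - 2)² = 1/49. Cover-up at w=2: Q = 1/(2 + 5) = 1/7. Comparing w² coeff: P = -R = -1/49
Result: (-1/49)/(w - 2) + (1/7)/(w - 2)² + (1/49)/(w + 5)


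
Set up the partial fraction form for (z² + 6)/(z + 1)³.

Repeated linear factor (power 3): P/(z + 1) + Q/(z + 1)² + R/(z + 1)³


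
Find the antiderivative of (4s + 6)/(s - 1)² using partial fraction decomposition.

Decompose: P = 4, Q = 4·1 + 6 = 10, so (4s + 6)/(s - 1)² = 4/(s - 1) + 10/(s - 1)². Integrate: ∫ P/(s - 1) ds = 4 ln|(s - 1)|; ∫ Q/(s - 1)² ds = -10/(s - 1). Sum: 4 ln|(s - 1)| - 10/(s - 1) + C


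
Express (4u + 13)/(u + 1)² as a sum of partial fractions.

(4u + 13) = P(u + 1) + Q. At u = -1: Q = 4·(-1) + 13 = 9. Coeff of u: P = 4
Result: 4/(u + 1) + 9/(u + 1)²


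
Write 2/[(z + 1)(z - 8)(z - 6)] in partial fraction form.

Using cover-up method: α = 2/63, β = 1/9, γ = -1/7
Result: (2/63)/(z + 1) + (1/9)/(z - 8) - (1/7)/(z - 6)


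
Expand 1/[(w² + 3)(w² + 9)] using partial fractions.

Coefficient matching gives P = R = 0, Q = 1/(9-3) = 1/6, S = -Q = -1/6
Result: (1/6)/(w² + 3) - (1/6)/(w² + 9)


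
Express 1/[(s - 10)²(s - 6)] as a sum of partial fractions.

Cover-up at s=6: C = 1/(6 - 10)² = 1/16. Cover-up at s=10: B = 1/(10 - 6) = 1/4. Comparing s² coeff: A = -C = -1/16
Result: (-1/16)/(s - 10) + (1/4)/(s - 10)² + (1/16)/(s - 6)


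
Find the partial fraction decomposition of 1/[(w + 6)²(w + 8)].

Cover-up at w=-8: R = 1/(-8 + 6)² = 1/4. Cover-up at w=-6: Q = 1/(-6 + 8) = 1/2. Comparing w² coeff: P = -R = -1/4
Result: (-1/4)/(w + 6) + (1/2)/(w + 6)² + (1/4)/(w + 8)


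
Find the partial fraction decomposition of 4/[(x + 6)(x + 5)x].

Using cover-up method: α = 2/3, β = -4/5, γ = 2/15
Result: (2/3)/(x + 6) - (4/5)/(x + 5) + (2/15)/x


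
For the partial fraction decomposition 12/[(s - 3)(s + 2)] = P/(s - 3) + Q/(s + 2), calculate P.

Cover-up at s = 3: P = 12/(3 + 2) = 12/5


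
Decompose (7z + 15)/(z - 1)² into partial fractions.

(7z + 15) = A(z - 1) + B. At z = 1: B = 7·1 + 15 = 22. Coeff of z: A = 7
Result: 7/(z - 1) + 22/(z - 1)²


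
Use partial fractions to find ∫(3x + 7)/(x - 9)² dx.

Decompose: α = 3, β = 3·9 + 7 = 34, so (3x + 7)/(x - 9)² = 3/(x - 9) + 34/(x - 9)². Integrate: ∫ α/(x - 9) dx = 3 ln|(x - 9)|; ∫ β/(x - 9)² dx = -34/(x - 9). Sum: 3 ln|(x - 9)| - 34/(x - 9) + C


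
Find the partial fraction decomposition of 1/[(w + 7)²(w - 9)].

Cover-up at w=9: C = 1/(9 + 7)² = 1/256. Cover-up at w=-7: B = 1/(-7 - 9) = -1/16. Comparing w² coeff: A = -C = -1/256
Result: (-1/256)/(w + 7) - (1/16)/(w + 7)² + (1/256)/(w - 9)


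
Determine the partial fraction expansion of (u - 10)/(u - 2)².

(u - 10) = A(u - 2) + B. At u = 2: B = 1·2 - 10 = -8. Coeff of u: A = 1
Result: 1/(u - 2) - 8/(u - 2)²


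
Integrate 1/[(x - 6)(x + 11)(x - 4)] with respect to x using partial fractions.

Cover-up: P = 1/34, Q = 1/255, R = -1/30. Decomposition: (1/34)/(x - 6) + (1/255)/(x + 11) - (1/30)/(x - 4). Integrate each term: (1/34) ln|(x - 6)| + (1/255) ln|(x + 11)| - (1/30) ln|(x - 4)| + C


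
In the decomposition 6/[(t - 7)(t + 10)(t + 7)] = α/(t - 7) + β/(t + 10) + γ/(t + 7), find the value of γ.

Cover-up at t = -7: γ = 6/[(-7 - 7)(-7 + 10)] = 6/[(-14)(3)] = -6/42 = -1/7


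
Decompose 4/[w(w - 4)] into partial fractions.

4/w(w - 4) = A/w + B/(w - 4). A = 4/(0 - 4) = -1, B = 4/(4 - 0) = 1
Result: -1/w + 1/(w - 4)


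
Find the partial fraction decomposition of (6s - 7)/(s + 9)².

(6s - 7) = A(s + 9) + B. At s = -9: B = 6·(-9) - 7 = -61. Coeff of s: A = 6
Result: 6/(s + 9) - 61/(s + 9)²


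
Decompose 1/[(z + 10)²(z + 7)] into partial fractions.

Cover-up at z=-7: C = 1/(-7 + 10)² = 1/9. Cover-up at z=-10: B = 1/(-10 + 7) = -1/3. Comparing z² coeff: A = -C = -1/9
Result: (-1/9)/(z + 10) - (1/3)/(z + 10)² + (1/9)/(z + 7)


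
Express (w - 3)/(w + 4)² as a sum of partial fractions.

(w - 3) = P(w + 4) + Q. At w = -4: Q = 1·(-4) - 3 = -7. Coeff of w: P = 1
Result: 1/(w + 4) - 7/(w + 4)²


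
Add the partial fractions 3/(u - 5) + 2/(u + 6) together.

Common denominator (u - 5)(u + 6). Numerator: 3(u + 6) + 2(u - 5) = (3u + 18) + (2u - 10) = 5u + 8
Result: (5u + 8)/[(u - 5)(u + 6)]


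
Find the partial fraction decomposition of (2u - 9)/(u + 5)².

(2u - 9) = P(u + 5) + Q. At u = -5: Q = 2·(-5) - 9 = -19. Coeff of u: P = 2
Result: 2/(u + 5) - 19/(u + 5)²


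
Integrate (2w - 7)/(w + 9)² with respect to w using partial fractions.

Decompose: α = 2, β = 2·(-9) - 7 = -25, so (2w - 7)/(w + 9)² = 2/(w + 9) - 25/(w + 9)². Integrate: ∫ α/(w + 9) dw = 2 ln|(w + 9)|; ∫ β/(w + 9)² dw = 25/(w + 9). Sum: 2 ln|(w + 9)| + 25/(w + 9) + C


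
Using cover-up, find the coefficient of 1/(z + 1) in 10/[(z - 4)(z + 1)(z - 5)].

Cover (z + 1), set z=-1: 10/[(-1 - 4)(-1 - 5)] = 1/3


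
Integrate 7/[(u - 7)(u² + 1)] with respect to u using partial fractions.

Cover-up at u=7: α = 7/(7²+1) = 7/50. Coeff matching: β = -7/50, γ = -49/50. Decomposition: (7/50)/(u - 7) - ((7/50)u + 49/50)/(u² + 1). Integrate: linear → ln, quadratic → (1/2)ln + arctan: (7/50) ln|(u - 7)| - (7/100) ln(u² + 1) - (49/50) arctan(u) + C


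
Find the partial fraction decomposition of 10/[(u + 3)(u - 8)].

10/(u + 3)(u - 8) = A/(u + 3) + B/(u - 8). A = 10/(-3 - 8) = -10/11, B = 10/(8 + 3) = 10/11
Result: (-10/11)/(u + 3) + (10/11)/(u - 8)


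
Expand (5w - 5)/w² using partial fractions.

(5w - 5) = Aw + B. At w = 0: B = 5·0 - 5 = -5. Coeff of w: A = 5
Result: 5/w - 5/w²


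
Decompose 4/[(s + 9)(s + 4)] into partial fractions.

4/(s + 9)(s + 4) = A/(s + 9) + B/(s + 4). A = 4/(-9 + 4) = -4/5, B = 4/(-4 + 9) = 4/5
Result: (-4/5)/(s + 9) + (4/5)/(s + 4)


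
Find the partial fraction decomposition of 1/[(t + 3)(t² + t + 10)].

Cover-up at t = -3: A = 1/((-3)² + 1·(-3) + 10) = 1/16. Then B = -A = -1/16, C = -A·(1 - 3) = 1/8
Result: (1/16)/(t + 3) - ((1/16)t - 1/8)/(t² + t + 10)


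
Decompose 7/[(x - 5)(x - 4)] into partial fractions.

7/(x - 5)(x - 4) = A/(x - 5) + B/(x - 4). A = 7/(5 - 4) = 7, B = 7/(4 - 5) = -7
Result: 7/(x - 5) - 7/(x - 4)


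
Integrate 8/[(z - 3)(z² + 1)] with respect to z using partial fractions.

Cover-up at z=3: α = 8/(3²+1) = 4/5. Coeff matching: β = -4/5, γ = -12/5. Decomposition: (4/5)/(z - 3) - ((4/5)z + 12/5)/(z² + 1). Integrate: linear → ln, quadratic → (1/2)ln + arctan: (4/5) ln|(z - 3)| - (2/5) ln(z² + 1) - (12/5) arctan(z) + C


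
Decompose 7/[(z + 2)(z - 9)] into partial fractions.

7/(z + 2)(z - 9) = A/(z + 2) + B/(z - 9). A = 7/(-2 - 9) = -7/11, B = 7/(9 + 2) = 7/11
Result: (-7/11)/(z + 2) + (7/11)/(z - 9)


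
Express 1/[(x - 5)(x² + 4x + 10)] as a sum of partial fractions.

Cover-up at x = 5: A = 1/(5² + 4·5 + 10) = 1/55. Then B = -A = -1/55, C = -A·(4 + 5) = -9/55
Result: (1/55)/(x - 5) - ((1/55)x + 9/55)/(x² + 4x + 10)


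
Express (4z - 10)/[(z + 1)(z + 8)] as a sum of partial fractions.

At z=-1: P = (4·(-1) - 10)/(-1 + 8) = -2. At z=-8: Q = (4·(-8) - 10)/(-8 + 1) = 6
Result: -2/(z + 1) + 6/(z + 8)


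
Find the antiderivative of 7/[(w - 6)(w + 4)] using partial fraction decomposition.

Decompose: 7/[(w - 6)(w + 4)] = (7/10)/(w - 6) - (7/10)/(w + 4). Integrate each term: (7/10) ln|(w - 6)| - (7/10) ln|(w + 4)| + C


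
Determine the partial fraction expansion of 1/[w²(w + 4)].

Cover-up at w=-4: C = 1/(-4 - 0)² = 1/16. Cover-up at w=0: B = 1/(0 + 4) = 1/4. Comparing w² coeff: A = -C = -1/16
Result: (-1/16)/w + (1/4)/w² + (1/16)/(w + 4)


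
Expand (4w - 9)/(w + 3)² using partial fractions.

(4w - 9) = P(w + 3) + Q. At w = -3: Q = 4·(-3) - 9 = -21. Coeff of w: P = 4
Result: 4/(w + 3) - 21/(w + 3)²


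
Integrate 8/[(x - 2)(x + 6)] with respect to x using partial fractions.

Decompose: 8/[(x - 2)(x + 6)] = 1/(x - 2) - 1/(x + 6). Integrate each term: ln|(x - 2)| - ln|(x + 6)| + C


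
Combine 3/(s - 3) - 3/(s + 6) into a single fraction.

Common denominator (s - 3)(s + 6). Numerator: 3(s + 6) - 3(s - 3) = (3s + 18) - (3s - 9) = 27
Result: (27)/[(s - 3)(s + 6)]


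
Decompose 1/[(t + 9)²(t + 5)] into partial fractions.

Cover-up at t=-5: γ = 1/(-5 + 9)² = 1/16. Cover-up at t=-9: β = 1/(-9 + 5) = -1/4. Comparing t² coeff: α = -γ = -1/16
Result: (-1/16)/(t + 9) - (1/4)/(t + 9)² + (1/16)/(t + 5)


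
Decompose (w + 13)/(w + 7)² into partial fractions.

(w + 13) = A(w + 7) + B. At w = -7: B = 1·(-7) + 13 = 6. Coeff of w: A = 1
Result: 1/(w + 7) + 6/(w + 7)²


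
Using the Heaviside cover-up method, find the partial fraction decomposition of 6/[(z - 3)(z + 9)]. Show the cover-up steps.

Cover (z - 3): set z=3, get A = 6/(3 + 9) = 1/2. Cover (z + 9): set z=-9, get B = 6/(-9 - 3) = -1/2.
Result: (1/2)/(z - 3) - (1/2)/(z + 9)


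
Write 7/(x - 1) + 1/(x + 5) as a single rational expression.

Common denominator (x - 1)(x + 5). Numerator: 7(x + 5) + 1(x - 1) = (7x + 35) + (x - 1) = 8x + 34
Result: (8x + 34)/[(x - 1)(x + 5)]


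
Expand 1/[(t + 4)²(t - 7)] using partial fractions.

Cover-up at t=7: γ = 1/(7 + 4)² = 1/121. Cover-up at t=-4: β = 1/(-4 - 7) = -1/11. Comparing t² coeff: α = -γ = -1/121
Result: (-1/121)/(t + 4) - (1/11)/(t + 4)² + (1/121)/(t - 7)


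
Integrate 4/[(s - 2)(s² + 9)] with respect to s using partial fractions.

Cover-up at s=2: P = 4/(2²+9) = 4/13. Coeff matching: Q = -4/13, R = -8/13. Decomposition: (4/13)/(s - 2) - ((4/13)s + 8/13)/(s² + 9). Integrate: linear → ln, quadratic → (1/2)ln + arctan: (4/13) ln|(s - 2)| - (2/13) ln(s² + 9) - (8/39) arctan(s/3) + C


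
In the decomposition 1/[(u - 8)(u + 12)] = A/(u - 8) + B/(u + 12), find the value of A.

Cover-up at u = 8: A = 1/(8 + 12) = 1/20


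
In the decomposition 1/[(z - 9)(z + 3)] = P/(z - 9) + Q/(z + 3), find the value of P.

Cover-up at z = 9: P = 1/(9 + 3) = 1/12


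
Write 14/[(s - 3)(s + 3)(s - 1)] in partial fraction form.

Using cover-up method: A = 7/6, B = 7/12, C = -7/4
Result: (7/6)/(s - 3) + (7/12)/(s + 3) - (7/4)/(s - 1)


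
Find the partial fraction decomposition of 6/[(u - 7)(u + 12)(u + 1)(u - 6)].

Using Heaviside cover-up: (3/76)/(u - 7) - (1/627)/(u + 12) + (3/308)/(u + 1) - (1/21)/(u - 6)


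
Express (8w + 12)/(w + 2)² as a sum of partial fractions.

(8w + 12) = α(w + 2) + β. At w = -2: β = 8·(-2) + 12 = -4. Coeff of w: α = 8
Result: 8/(w + 2) - 4/(w + 2)²


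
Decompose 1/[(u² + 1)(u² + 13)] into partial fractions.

Coefficient matching gives A = C = 0, B = 1/(13-1) = 1/12, D = -B = -1/12
Result: (1/12)/(u² + 1) - (1/12)/(u² + 13)


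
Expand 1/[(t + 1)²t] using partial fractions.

Cover-up at t=0: γ = 1/(0 + 1)² = 1. Cover-up at t=-1: β = 1/(-1 - 0) = -1. Comparing t² coeff: α = -γ = -1
Result: -1/(t + 1) - 1/(t + 1)² + 1/t


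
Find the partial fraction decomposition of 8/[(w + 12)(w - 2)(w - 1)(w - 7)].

Using Heaviside cover-up: (-4/1729)/(w + 12) - (4/35)/(w - 2) + (4/39)/(w - 1) + (4/285)/(w - 7)


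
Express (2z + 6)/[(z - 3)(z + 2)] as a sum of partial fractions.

At z=3: A = (2·3 + 6)/(3 + 2) = 12/5. At z=-2: B = (2·(-2) + 6)/(-2 - 3) = -2/5
Result: (12/5)/(z - 3) - (2/5)/(z + 2)


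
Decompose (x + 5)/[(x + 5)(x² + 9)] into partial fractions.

At x=-5: P = (1·(-5) + 5)/((-5)² + 9) = 0. Q = -P = 0, R = 1 - (-5)·P = 1
Result: (1)/(x² + 9)


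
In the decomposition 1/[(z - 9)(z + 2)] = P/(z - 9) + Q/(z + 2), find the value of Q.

Cover-up at z = -2: Q = 1/(-2 - 9) = -1/11


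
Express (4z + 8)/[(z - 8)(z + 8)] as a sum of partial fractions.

At z=8: A = (4·8 + 8)/(8 + 8) = 5/2. At z=-8: B = (4·(-8) + 8)/(-8 - 8) = 3/2
Result: (5/2)/(z - 8) + (3/2)/(z + 8)


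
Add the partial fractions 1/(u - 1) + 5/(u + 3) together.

Common denominator (u - 1)(u + 3). Numerator: 1(u + 3) + 5(u - 1) = (u + 3) + (5u - 5) = 6u - 2
Result: (6u - 2)/[(u - 1)(u + 3)]


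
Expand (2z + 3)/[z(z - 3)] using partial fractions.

At z=0: A = (2·0 + 3)/(0 - 3) = -1. At z=3: B = (2·3 + 3)/(3 - 0) = 3
Result: -1/z + 3/(z - 3)


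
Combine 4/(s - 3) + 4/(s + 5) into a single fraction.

Common denominator (s - 3)(s + 5). Numerator: 4(s + 5) + 4(s - 3) = (4s + 20) + (4s - 12) = 8s + 8
Result: (8s + 8)/[(s - 3)(s + 5)]


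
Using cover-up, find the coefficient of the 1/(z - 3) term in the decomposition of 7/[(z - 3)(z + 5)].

Cover (z - 3), set z=3: 7/((z + 5) at z=3) = 7/(8) = 7/8


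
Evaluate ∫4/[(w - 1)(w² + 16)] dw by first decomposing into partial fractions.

Cover-up at w=1: α = 4/(1²+16) = 4/17. Coeff matching: β = -4/17, γ = -4/17. Decomposition: (4/17)/(w - 1) - ((4/17)w + 4/17)/(w² + 16). Integrate: linear → ln, quadratic → (1/2)ln + arctan: (4/17) ln|(w - 1)| - (2/17) ln(w² + 16) - (1/17) arctan(w/4) + C


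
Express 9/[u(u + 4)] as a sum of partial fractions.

9/u(u + 4) = α/u + β/(u + 4). α = 9/(0 + 4) = 9/4, β = 9/(-4 - 0) = -9/4
Result: (9/4)/u - (9/4)/(u + 4)


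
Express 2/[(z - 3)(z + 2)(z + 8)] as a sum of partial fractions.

Using cover-up method: A = 2/55, B = -1/15, C = 1/33
Result: (2/55)/(z - 3) - (1/15)/(z + 2) + (1/33)/(z + 8)


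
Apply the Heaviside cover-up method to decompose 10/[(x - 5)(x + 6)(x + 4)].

Cover (x - 5), x=5: A = 10/[(5 + 6)(5 + 4)] = 10/99. Cover (x + 6), x=-6: B = 10/[(-6 - 5)(-6 + 4)] = 5/11. Cover (x + 4), x=-4: C = 10/[(-4 - 5)(-4 + 6)] = -5/9.
Result: (10/99)/(x - 5) + (5/11)/(x + 6) - (5/9)/(x + 4)


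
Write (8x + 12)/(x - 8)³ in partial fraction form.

(8x + 12) = α(x - 8)² + β(x - 8) + γ. At x = 8: γ = 8·8 + 12 = 76. Coefficients: α = 0, β = 8
Result: 8/(x - 8)² + 76/(x - 8)³


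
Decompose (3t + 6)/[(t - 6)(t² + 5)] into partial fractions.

At t=6: P = (3·6 + 6)/(6² + 5) = 24/41. Q = -P = -24/41, R = 3 - 6·P = -21/41
Result: (24/41)/(t - 6) - ((24/41)t + 21/41)/(t² + 5)


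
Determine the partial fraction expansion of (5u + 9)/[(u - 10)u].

At u=10: α = (5·10 + 9)/(10 - 0) = 59/10. At u=0: β = (5·0 + 9)/(0 - 10) = -9/10
Result: (59/10)/(u - 10) - (9/10)/u


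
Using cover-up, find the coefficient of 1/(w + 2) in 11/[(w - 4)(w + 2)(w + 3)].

Cover (w + 2), set w=-2: 11/[(-2 - 4)(-2 + 3)] = -11/6


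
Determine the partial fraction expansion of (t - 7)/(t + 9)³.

(t - 7) = P(t + 9)² + Q(t + 9) + R. At t = -9: R = 1·(-9) - 7 = -16. Coefficients: P = 0, Q = 1
Result: 1/(t + 9)² - 16/(t + 9)³


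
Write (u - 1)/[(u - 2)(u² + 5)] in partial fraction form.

At u=2: A = (1·2 - 1)/(2² + 5) = 1/9. B = -A = -1/9, C = 1 - 2·A = 7/9
Result: (1/9)/(u - 2) - ((1/9)u - 7/9)/(u² + 5)


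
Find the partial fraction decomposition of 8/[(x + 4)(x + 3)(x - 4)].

Using cover-up method: α = 1, β = -8/7, γ = 1/7
Result: 1/(x + 4) - (8/7)/(x + 3) + (1/7)/(x - 4)


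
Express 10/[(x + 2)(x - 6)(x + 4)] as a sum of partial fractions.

Using cover-up method: P = -5/8, Q = 1/8, R = 1/2
Result: (-5/8)/(x + 2) + (1/8)/(x - 6) + (1/2)/(x + 4)


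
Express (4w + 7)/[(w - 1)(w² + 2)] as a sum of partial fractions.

At w=1: P = (4·1 + 7)/(1² + 2) = 11/3. Q = -P = -11/3, R = 4 - 1·P = 1/3
Result: (11/3)/(w - 1) - ((11/3)w - 1/3)/(w² + 2)


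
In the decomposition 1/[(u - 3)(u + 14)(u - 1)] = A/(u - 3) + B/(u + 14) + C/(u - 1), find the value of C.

Cover-up at u = 1: C = 1/[(1 - 3)(1 + 14)] = 1/[(-2)(15)] = -1/30


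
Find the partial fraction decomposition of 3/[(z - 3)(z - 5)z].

Using cover-up method: P = -1/2, Q = 3/10, R = 1/5
Result: (-1/2)/(z - 3) + (3/10)/(z - 5) + (1/5)/z


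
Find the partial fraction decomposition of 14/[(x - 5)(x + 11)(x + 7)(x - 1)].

Using Heaviside cover-up: (7/384)/(x - 5) - (7/384)/(x + 11) + (7/192)/(x + 7) - (7/192)/(x - 1)


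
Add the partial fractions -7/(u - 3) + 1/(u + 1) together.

Common denominator (u - 3)(u + 1). Numerator: -7(u + 1) + 1(u - 3) = (-7u - 7) + (u - 3) = -6u - 10
Result: (-6u - 10)/[(u - 3)(u + 1)]


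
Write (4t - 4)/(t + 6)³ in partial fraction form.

(4t - 4) = A(t + 6)² + B(t + 6) + C. At t = -6: C = 4·(-6) - 4 = -28. Coefficients: A = 0, B = 4
Result: 4/(t + 6)² - 28/(t + 6)³


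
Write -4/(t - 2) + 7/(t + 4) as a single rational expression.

Common denominator (t - 2)(t + 4). Numerator: -4(t + 4) + 7(t - 2) = (-4t - 16) + (7t - 14) = 3t - 30
Result: (3t - 30)/[(t - 2)(t + 4)]


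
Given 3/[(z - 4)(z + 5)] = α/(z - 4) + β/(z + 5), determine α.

Cover-up at z = 4: α = 3/(4 + 5) = 3/9 = 1/3


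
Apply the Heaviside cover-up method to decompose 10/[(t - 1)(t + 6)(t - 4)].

Cover (t - 1), t=1: P = 10/[(1 + 6)(1 - 4)] = -10/21. Cover (t + 6), t=-6: Q = 10/[(-6 - 1)(-6 - 4)] = 1/7. Cover (t - 4), t=4: R = 10/[(4 - 1)(4 + 6)] = 1/3.
Result: (-10/21)/(t - 1) + (1/7)/(t + 6) + (1/3)/(t - 4)


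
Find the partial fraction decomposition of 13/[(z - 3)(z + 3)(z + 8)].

Using cover-up method: α = 13/66, β = -13/30, γ = 13/55
Result: (13/66)/(z - 3) - (13/30)/(z + 3) + (13/55)/(z + 8)


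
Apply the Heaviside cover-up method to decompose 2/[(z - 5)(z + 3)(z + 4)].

Cover (z - 5), z=5: A = 2/[(5 + 3)(5 + 4)] = 1/36. Cover (z + 3), z=-3: B = 2/[(-3 - 5)(-3 + 4)] = -1/4. Cover (z + 4), z=-4: C = 2/[(-4 - 5)(-4 + 3)] = 2/9.
Result: (1/36)/(z - 5) - (1/4)/(z + 3) + (2/9)/(z + 4)


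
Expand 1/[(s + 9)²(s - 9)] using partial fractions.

Cover-up at s=9: γ = 1/(9 + 9)² = 1/324. Cover-up at s=-9: β = 1/(-9 - 9) = -1/18. Comparing s² coeff: α = -γ = -1/324
Result: (-1/324)/(s + 9) - (1/18)/(s + 9)² + (1/324)/(s - 9)


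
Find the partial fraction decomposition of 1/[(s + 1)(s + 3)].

1/(s + 1)(s + 3) = A/(s + 1) + B/(s + 3). A = 1/(-1 + 3) = 1/2, B = 1/(-3 + 1) = -1/2
Result: (1/2)/(s + 1) - (1/2)/(s + 3)


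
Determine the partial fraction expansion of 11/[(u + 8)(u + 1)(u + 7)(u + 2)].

Using Heaviside cover-up: (-11/42)/(u + 8) + (11/42)/(u + 1) + (11/30)/(u + 7) - (11/30)/(u + 2)


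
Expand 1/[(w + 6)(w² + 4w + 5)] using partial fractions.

Cover-up at w = -6: α = 1/((-6)² + 4·(-6) + 5) = 1/17. Then β = -α = -1/17, γ = -α·(4 - 6) = 2/17
Result: (1/17)/(w + 6) - ((1/17)w - 2/17)/(w² + 4w + 5)


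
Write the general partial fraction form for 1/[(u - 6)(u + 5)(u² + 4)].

Two linear + quadratic: P/(u - 6) + Q/(u + 5) + (Ru + S)/(u² + 4)


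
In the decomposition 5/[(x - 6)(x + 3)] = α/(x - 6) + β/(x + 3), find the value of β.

Cover-up at x = -3: β = 5/(-3 - 6) = -5/9


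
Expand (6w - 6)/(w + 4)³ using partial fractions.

(6w - 6) = P(w + 4)² + Q(w + 4) + R. At w = -4: R = 6·(-4) - 6 = -30. Coefficients: P = 0, Q = 6
Result: 6/(w + 4)² - 30/(w + 4)³


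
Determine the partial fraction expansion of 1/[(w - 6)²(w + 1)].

Cover-up at w=-1: R = 1/(-1 - 6)² = 1/49. Cover-up at w=6: Q = 1/(6 + 1) = 1/7. Comparing w² coeff: P = -R = -1/49
Result: (-1/49)/(w - 6) + (1/7)/(w - 6)² + (1/49)/(w + 1)


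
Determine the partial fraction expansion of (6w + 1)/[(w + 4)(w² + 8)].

At w=-4: P = (6·(-4) + 1)/((-4)² + 8) = -23/24. Q = -P = 23/24, R = 6 - (-4)·P = 13/6
Result: (-23/24)/(w + 4) + ((23/24)w + 13/6)/(w² + 8)


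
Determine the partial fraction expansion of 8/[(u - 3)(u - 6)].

8/(u - 3)(u - 6) = α/(u - 3) + β/(u - 6). α = 8/(3 - 6) = -8/3, β = 8/(6 - 3) = 8/3
Result: (-8/3)/(u - 3) + (8/3)/(u - 6)


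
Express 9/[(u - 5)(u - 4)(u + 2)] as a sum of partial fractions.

Using cover-up method: A = 9/7, B = -3/2, C = 3/14
Result: (9/7)/(u - 5) - (3/2)/(u - 4) + (3/14)/(u + 2)


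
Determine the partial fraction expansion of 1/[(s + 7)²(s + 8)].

Cover-up at s=-8: C = 1/(-8 + 7)² = 1. Cover-up at s=-7: B = 1/(-7 + 8) = 1. Comparing s² coeff: A = -C = -1
Result: -1/(s + 7) + 1/(s + 7)² + 1/(s + 8)


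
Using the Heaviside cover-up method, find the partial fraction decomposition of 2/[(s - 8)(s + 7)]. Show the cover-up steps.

Cover (s - 8): set s=8, get P = 2/(8 + 7) = 2/15. Cover (s + 7): set s=-7, get Q = 2/(-7 - 8) = -2/15.
Result: (2/15)/(s - 8) - (2/15)/(s + 7)


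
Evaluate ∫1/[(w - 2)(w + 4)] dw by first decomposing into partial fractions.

Decompose: 1/[(w - 2)(w + 4)] = (1/6)/(w - 2) - (1/6)/(w + 4). Integrate each term: (1/6) ln|(w - 2)| - (1/6) ln|(w + 4)| + C


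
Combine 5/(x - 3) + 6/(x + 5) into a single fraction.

Common denominator (x - 3)(x + 5). Numerator: 5(x + 5) + 6(x - 3) = (5x + 25) + (6x - 18) = 11x + 7
Result: (11x + 7)/[(x - 3)(x + 5)]
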